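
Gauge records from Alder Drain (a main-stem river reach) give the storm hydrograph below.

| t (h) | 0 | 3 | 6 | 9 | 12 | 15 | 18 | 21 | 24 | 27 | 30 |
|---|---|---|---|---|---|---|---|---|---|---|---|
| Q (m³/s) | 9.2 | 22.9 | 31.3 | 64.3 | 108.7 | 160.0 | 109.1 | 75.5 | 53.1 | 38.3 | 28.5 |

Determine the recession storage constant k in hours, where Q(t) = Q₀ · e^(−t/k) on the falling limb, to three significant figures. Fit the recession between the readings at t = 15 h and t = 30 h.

On the falling limb, Q drops from 160.0 to 28.5 m³/s between t = 15 h and t = 30 h (Δt = 15 h).
k = −Δt / ln(Q₂/Q₁) = −15 / ln(28.5/160.0) = 8.69 h.

k ≈ 8.69 h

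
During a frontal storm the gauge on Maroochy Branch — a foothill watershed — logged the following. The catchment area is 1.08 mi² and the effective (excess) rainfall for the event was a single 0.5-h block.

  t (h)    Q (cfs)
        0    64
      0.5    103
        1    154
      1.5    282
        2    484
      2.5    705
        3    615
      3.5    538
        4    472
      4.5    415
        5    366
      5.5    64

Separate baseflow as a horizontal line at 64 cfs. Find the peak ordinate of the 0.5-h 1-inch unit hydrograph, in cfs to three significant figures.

Direct runoff: 0.0, 39.0, 90.0, 218.0, 420.0, 641.0, 551.0, 474.0, 408.0, 351.0, 302.0, 0.0 cfs; ΣQ_DR = 3494 cfs, peak = 641.0 cfs.
Runoff depth d = ΣQ_DR·Δt / A = 3494 × 1800 / (1.08 mi²) = 2.507 in.
The 1-inch UH is the DRH scaled by (1 in)/d, so U_p = 641.0 × 1/2.507 = 256 cfs.

U_p ≈ 256 cfs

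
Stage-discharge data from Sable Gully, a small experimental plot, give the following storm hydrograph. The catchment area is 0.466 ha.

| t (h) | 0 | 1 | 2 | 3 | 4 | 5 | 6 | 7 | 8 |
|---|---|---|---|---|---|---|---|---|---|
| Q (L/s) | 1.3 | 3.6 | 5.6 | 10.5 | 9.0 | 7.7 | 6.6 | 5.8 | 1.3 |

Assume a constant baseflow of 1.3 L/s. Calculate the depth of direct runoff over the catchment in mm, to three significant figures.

d ≈ 30.7 mm

Direct runoff: 0.0, 2.3, 4.3, 9.2, 7.7, 6.4, 5.3, 4.5, 0.0 L/s; ΣQ_DR = 39.70 L/s.
V = ΣQ_DR · Δt = 39.70 × 3600 s = 1.429 × 10^5 L.
Over A = 0.466 ha, depth = V / A = 30.7 mm.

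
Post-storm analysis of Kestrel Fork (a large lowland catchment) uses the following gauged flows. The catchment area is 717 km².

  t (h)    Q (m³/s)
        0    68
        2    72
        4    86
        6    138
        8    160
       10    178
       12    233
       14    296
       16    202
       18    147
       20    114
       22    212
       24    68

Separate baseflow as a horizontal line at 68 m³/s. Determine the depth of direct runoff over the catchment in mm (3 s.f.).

Direct runoff: 0.0, 4.0, 18.0, 70.0, 92.0, 110.0, 165.0, 228.0, 134.0, 79.0, 46.0, 144.0, 0.0 m³/s; ΣQ_DR = 1090 m³/s.
V = ΣQ_DR · Δt = 1090 × 7200 s = 7.848 × 10^6 m³.
Over A = 717 km², depth = V / A = 10.9 mm.

d ≈ 10.9 mm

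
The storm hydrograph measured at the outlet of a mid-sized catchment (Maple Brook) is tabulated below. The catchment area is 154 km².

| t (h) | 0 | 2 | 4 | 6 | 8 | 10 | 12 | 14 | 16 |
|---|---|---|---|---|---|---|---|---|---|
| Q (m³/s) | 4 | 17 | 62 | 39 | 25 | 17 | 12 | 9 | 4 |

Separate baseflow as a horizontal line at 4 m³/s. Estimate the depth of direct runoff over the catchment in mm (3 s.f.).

d ≈ 7.15 mm

Direct runoff: 0.0, 13.0, 58.0, 35.0, 21.0, 13.0, 8.0, 5.0, 0.0 m³/s; ΣQ_DR = 153.0 m³/s.
V = ΣQ_DR · Δt = 153.0 × 7200 s = 1.102 × 10^6 m³.
Over A = 154 km², depth = V / A = 7.15 mm.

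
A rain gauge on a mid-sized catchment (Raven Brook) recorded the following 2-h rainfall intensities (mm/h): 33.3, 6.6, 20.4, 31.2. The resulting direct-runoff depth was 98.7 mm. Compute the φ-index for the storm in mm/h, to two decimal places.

Only the 3 blocks with intensity above φ contribute runoff: 33.3, 20.4, 31.2 mm/h.
Σ(I−φ)·Δt = d  ⇒  (33.3+20.4+31.2 − 3φ)·2 = 98.7
φ = (84.90 − 98.7/2) / 3 = 11.85 mm/h.

φ ≈ 11.85 mm/h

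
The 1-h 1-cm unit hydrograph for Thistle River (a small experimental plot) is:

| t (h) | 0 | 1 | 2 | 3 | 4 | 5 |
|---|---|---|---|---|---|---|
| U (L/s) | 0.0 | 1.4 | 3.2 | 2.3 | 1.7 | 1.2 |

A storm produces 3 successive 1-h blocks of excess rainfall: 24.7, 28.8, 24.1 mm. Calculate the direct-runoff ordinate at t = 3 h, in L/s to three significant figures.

By discrete convolution, Q_j = Σ (P_i / 10 mm) · U_{j−i}.
At t = 3 h (j=3): Q = (24.7/10)·2.3 + (28.8/10)·3.2 + (24.1/10)·1.4 = 18.3 L/s.

Q ≈ 18.3 L/s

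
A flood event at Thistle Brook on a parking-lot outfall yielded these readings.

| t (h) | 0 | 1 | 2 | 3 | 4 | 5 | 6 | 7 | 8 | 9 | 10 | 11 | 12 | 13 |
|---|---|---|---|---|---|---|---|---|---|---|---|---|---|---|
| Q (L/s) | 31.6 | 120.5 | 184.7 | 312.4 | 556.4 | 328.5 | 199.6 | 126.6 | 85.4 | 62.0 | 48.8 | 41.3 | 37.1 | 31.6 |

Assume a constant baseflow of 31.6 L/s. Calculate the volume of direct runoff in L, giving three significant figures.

Direct-runoff ordinates (Q − Q_b): 0.0, 88.9, 153.1, 280.8, 524.8, 296.9, 168.0, 95.0, 53.8, 30.4, 17.2, 9.7, 5.5, 0.0 L/s.
ΣQ_DR = 1724 L/s.
With Δt = 1 h = 3600 s, V = ΣQ_DR · Δt = 1724 × 3600 = 6.21 × 10^6 L.

V ≈ 6.21 × 10^6 L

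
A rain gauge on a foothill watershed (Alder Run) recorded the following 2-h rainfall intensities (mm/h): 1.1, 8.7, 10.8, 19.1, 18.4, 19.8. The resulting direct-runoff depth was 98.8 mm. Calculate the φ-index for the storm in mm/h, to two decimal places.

Only the 5 blocks with intensity above φ contribute runoff: 8.7, 10.8, 19.1, 18.4, 19.8 mm/h.
Σ(I−φ)·Δt = d  ⇒  (8.7+10.8+19.1+18.4+19.8 − 5φ)·2 = 98.8
φ = (76.80 − 98.8/2) / 5 = 5.48 mm/h.

φ ≈ 5.48 mm/h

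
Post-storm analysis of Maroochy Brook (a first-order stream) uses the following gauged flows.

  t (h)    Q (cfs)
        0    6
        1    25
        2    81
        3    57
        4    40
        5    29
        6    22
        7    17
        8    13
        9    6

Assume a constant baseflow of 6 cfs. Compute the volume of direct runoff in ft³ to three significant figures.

Direct-runoff ordinates (Q − Q_b): 0.0, 19.0, 75.0, 51.0, 34.0, 23.0, 16.0, 11.0, 7.0, 0.0 cfs.
ΣQ_DR = 236.0 cfs.
With Δt = 1 h = 3600 s, V = ΣQ_DR · Δt = 236.0 × 3600 = 8.50 × 10^5 ft³.

V ≈ 8.50 × 10^5 ft³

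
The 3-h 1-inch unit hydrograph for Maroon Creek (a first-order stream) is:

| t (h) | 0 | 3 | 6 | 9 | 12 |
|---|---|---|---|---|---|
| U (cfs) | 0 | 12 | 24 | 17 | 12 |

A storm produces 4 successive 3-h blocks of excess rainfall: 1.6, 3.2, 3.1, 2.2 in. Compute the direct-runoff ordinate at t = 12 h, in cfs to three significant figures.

By discrete convolution, Q_j = Σ (P_i / 1 in) · U_{j−i}.
At t = 12 h (j=4): Q = (1.6/1)·12 + (3.2/1)·17 + (3.1/1)·24 + (2.2/1)·12 = 174 cfs.

Q ≈ 174 cfs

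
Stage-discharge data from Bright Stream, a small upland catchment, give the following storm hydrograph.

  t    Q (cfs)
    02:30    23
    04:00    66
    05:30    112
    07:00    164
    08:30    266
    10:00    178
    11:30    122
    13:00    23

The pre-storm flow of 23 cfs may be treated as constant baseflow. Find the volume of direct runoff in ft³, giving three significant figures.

V ≈ 4.16 × 10^6 ft³

Direct-runoff ordinates (Q − Q_b): 0.0, 43.0, 89.0, 141.0, 243.0, 155.0, 99.0, 0.0 cfs.
ΣQ_DR = 770.0 cfs.
With Δt = 1.5 h = 5400 s, V = ΣQ_DR · Δt = 770.0 × 5400 = 4.16 × 10^6 ft³.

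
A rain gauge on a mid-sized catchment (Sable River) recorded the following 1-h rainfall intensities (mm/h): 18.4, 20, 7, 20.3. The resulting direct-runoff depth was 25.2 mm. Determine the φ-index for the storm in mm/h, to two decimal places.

φ ≈ 11.17 mm/h

Only the 3 blocks with intensity above φ contribute runoff: 18.4, 20, 20.3 mm/h.
Σ(I−φ)·Δt = d  ⇒  (18.4+20+20.3 − 3φ)·1 = 25.2
φ = (58.70 − 25.2/1) / 3 = 11.17 mm/h.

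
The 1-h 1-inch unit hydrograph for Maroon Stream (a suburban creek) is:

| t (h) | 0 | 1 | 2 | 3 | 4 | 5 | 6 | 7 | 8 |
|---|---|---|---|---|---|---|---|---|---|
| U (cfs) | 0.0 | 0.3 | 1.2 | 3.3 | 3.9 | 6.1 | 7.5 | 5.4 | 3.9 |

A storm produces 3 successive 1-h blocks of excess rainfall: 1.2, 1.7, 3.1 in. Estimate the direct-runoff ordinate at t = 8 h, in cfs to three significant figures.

By discrete convolution, Q_j = Σ (P_i / 1 in) · U_{j−i}.
At t = 8 h (j=8): Q = (1.2/1)·3.9 + (1.7/1)·5.4 + (3.1/1)·7.5 = 37.1 cfs.

Q ≈ 37.1 cfs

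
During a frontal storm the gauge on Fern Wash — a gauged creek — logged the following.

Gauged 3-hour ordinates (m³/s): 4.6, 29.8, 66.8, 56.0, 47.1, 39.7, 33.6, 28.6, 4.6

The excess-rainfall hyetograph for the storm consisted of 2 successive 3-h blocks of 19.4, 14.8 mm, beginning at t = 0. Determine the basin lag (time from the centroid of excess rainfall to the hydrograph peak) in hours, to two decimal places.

Centroid of excess rainfall: t_c = Σ P_i·t̄_i / ΣP_i = 2.7982 h (block centres at 1.5, 4.5 h).
Hydrograph peak occurs at t = 6 h, so basin lag t_L = 6 − 2.7982 = 3.20 h.

t_L ≈ 3.20 h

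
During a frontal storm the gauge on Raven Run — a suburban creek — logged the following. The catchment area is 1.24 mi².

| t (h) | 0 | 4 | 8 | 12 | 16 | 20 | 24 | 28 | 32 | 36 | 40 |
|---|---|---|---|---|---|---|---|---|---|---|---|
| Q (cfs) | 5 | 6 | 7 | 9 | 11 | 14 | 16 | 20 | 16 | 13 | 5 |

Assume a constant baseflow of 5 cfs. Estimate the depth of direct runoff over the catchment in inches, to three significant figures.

Direct runoff: 0.0, 1.0, 2.0, 4.0, 6.0, 9.0, 11.0, 15.0, 11.0, 8.0, 0.0 cfs; ΣQ_DR = 67.00 cfs.
V = ΣQ_DR · Δt = 67.00 × 14400 s = 9.648 × 10^5 ft³.
Over A = 1.24 mi², depth = V / A = 0.335 in.

d ≈ 0.335 in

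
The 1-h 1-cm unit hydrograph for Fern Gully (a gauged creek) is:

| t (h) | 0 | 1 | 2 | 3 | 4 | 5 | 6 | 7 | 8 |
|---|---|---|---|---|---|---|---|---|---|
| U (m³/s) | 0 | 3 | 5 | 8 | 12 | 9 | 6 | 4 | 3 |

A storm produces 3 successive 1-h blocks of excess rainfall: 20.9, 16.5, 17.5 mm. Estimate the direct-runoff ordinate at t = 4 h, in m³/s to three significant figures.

By discrete convolution, Q_j = Σ (P_i / 10 mm) · U_{j−i}.
At t = 4 h (j=4): Q = (20.9/10)·12 + (16.5/10)·8 + (17.5/10)·5 = 47.0 m³/s.

Q ≈ 47.0 m³/s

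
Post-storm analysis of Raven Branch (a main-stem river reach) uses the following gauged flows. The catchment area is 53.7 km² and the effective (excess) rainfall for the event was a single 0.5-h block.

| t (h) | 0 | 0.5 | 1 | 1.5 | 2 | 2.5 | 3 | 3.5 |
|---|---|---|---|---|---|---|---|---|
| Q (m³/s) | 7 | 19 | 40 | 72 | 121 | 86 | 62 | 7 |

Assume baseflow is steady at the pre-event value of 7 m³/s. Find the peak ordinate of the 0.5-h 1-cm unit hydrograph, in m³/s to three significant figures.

U_p ≈ 95.0 m³/s

Direct runoff: 0.0, 12.0, 33.0, 65.0, 114.0, 79.0, 55.0, 0.0 m³/s; ΣQ_DR = 358.0 m³/s, peak = 114.0 m³/s.
Runoff depth d = ΣQ_DR·Δt / A = 358.0 × 1800 / (53.7 km²) = 12.00 mm.
The 1-cm UH is the DRH scaled by (10 mm)/d, so U_p = 114.0 × 10/12.00 = 95.0 m³/s.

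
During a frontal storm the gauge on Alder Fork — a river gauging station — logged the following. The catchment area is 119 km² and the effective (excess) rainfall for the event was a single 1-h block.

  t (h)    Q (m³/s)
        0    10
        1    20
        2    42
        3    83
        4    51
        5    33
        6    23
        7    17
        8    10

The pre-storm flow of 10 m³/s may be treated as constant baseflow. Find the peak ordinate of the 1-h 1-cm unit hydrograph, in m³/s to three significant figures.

U_p ≈ 121 m³/s

Direct runoff: 0.0, 10.0, 32.0, 73.0, 41.0, 23.0, 13.0, 7.0, 0.0 m³/s; ΣQ_DR = 199.0 m³/s, peak = 73.0 m³/s.
Runoff depth d = ΣQ_DR·Δt / A = 199.0 × 3600 / (119 km²) = 6.020 mm.
The 1-cm UH is the DRH scaled by (10 mm)/d, so U_p = 73.0 × 10/6.020 = 121 m³/s.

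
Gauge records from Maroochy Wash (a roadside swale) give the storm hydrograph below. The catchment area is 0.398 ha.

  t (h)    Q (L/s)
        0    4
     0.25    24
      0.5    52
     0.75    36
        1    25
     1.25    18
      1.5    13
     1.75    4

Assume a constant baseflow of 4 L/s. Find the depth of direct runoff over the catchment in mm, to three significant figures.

Direct runoff: 0.0, 20.0, 48.0, 32.0, 21.0, 14.0, 9.0, 0.0 L/s; ΣQ_DR = 144.0 L/s.
V = ΣQ_DR · Δt = 144.0 × 900 s = 1.296 × 10^5 L.
Over A = 0.398 ha, depth = V / A = 32.6 mm.

d ≈ 32.6 mm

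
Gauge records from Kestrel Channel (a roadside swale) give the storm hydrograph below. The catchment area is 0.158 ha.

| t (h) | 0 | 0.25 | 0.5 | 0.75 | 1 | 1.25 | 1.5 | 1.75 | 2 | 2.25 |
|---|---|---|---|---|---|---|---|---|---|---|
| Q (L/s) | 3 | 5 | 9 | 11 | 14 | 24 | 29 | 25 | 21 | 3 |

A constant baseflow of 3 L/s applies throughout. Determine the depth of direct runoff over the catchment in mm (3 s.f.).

Direct runoff: 0.0, 2.0, 6.0, 8.0, 11.0, 21.0, 26.0, 22.0, 18.0, 0.0 L/s; ΣQ_DR = 114.0 L/s.
V = ΣQ_DR · Δt = 114.0 × 900 s = 1.026 × 10^5 L.
Over A = 0.158 ha, depth = V / A = 64.9 mm.

d ≈ 64.9 mm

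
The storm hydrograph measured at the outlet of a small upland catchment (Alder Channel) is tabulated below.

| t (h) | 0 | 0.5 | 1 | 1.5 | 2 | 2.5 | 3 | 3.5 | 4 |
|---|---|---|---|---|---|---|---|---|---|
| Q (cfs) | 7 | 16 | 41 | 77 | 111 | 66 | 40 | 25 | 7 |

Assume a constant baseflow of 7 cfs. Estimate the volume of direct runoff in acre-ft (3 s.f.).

V ≈ 13.5 acre-ft

Direct-runoff ordinates (Q − Q_b): 0.0, 9.0, 34.0, 70.0, 104.0, 59.0, 33.0, 18.0, 0.0 cfs.
ΣQ_DR = 327.0 cfs.
With Δt = 0.5 h = 1800 s, V = ΣQ_DR · Δt = 327.0 × 1800 = 5.89 × 10^5 ft³ = 13.5 acre-ft.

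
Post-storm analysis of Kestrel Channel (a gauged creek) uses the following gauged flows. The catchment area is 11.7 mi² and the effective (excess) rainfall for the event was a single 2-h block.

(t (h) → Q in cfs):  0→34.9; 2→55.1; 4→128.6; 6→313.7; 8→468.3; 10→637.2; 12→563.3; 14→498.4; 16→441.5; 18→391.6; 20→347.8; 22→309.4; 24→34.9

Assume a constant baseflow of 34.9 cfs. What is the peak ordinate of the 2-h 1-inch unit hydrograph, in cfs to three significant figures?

Direct runoff: 0.0, 20.2, 93.7, 278.8, 433.4, 602.3, 528.4, 463.5, 406.6, 356.7, 312.9, 274.5, 0.0 cfs; ΣQ_DR = 3771 cfs, peak = 602.3 cfs.
Runoff depth d = ΣQ_DR·Δt / A = 3771 × 7200 / (11.7 mi²) = 0.9989 in.
The 1-inch UH is the DRH scaled by (1 in)/d, so U_p = 602.3 × 1/0.9989 = 603 cfs.

U_p ≈ 603 cfs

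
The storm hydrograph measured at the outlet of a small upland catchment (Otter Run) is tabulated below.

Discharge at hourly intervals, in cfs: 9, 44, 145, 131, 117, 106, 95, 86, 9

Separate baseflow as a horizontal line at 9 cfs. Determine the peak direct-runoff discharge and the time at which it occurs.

Q_p = 136.0 cfs at t = 2 h

Subtracting baseflow gives direct-runoff ordinates: 0.0, 35.0, 136.0, 122.0, 108.0, 97.0, 86.0, 77.0, 0.0 cfs.
The maximum is 136.0 cfs, occurring at the reading for t = 2 h.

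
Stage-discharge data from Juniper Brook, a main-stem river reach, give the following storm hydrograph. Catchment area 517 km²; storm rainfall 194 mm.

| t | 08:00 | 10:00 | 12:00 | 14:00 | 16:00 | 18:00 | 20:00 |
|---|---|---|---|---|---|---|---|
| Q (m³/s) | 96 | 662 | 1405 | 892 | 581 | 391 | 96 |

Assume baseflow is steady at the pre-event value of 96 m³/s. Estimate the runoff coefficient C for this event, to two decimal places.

ΣQ_DR = 3451 m³/s; V = ΣQ_DR·Δt = 2.485 × 10^7 m³.
Runoff depth d = V / A = 48.06 mm.
C = d / P = 48.06 / 194 = 0.25.

C ≈ 0.25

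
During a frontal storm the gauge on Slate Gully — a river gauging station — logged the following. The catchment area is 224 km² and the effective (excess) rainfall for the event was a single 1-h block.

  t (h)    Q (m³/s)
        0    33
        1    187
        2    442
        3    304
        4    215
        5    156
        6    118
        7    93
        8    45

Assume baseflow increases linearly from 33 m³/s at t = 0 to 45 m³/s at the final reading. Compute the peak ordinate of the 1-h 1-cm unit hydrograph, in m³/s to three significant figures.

U_p ≈ 203 m³/s

Direct runoff: 0.00, 152.50, 406.00, 266.50, 176.00, 115.50, 76.00, 49.50, 0.00 m³/s; ΣQ_DR = 1242 m³/s, peak = 406.00 m³/s.
Runoff depth d = ΣQ_DR·Δt / A = 1242 × 3600 / (224 km²) = 19.96 mm.
The 1-cm UH is the DRH scaled by (10 mm)/d, so U_p = 406.00 × 10/19.96 = 203 m³/s.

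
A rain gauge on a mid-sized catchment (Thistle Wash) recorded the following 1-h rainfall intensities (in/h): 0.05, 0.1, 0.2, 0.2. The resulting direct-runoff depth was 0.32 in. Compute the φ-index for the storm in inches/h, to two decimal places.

φ ≈ 0.06 in/h

Only the 3 blocks with intensity above φ contribute runoff: 0.1, 0.2, 0.2 in/h.
Σ(I−φ)·Δt = d  ⇒  (0.1+0.2+0.2 − 3φ)·1 = 0.32
φ = (0.5000 − 0.32/1) / 3 = 0.06 in/h.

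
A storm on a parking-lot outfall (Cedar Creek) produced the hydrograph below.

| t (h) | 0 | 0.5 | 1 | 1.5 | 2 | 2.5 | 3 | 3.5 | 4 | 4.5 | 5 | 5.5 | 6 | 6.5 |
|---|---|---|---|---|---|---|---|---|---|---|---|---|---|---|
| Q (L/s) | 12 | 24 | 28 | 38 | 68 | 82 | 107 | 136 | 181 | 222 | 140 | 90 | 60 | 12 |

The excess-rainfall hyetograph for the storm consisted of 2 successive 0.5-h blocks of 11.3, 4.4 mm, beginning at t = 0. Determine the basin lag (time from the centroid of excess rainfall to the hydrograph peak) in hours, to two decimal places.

Centroid of excess rainfall: t_c = Σ P_i·t̄_i / ΣP_i = 0.3901 h (block centres at 0.25, 0.75 h).
Hydrograph peak occurs at t = 4.5 h, so basin lag t_L = 4.5 − 0.3901 = 4.11 h.

t_L ≈ 4.11 h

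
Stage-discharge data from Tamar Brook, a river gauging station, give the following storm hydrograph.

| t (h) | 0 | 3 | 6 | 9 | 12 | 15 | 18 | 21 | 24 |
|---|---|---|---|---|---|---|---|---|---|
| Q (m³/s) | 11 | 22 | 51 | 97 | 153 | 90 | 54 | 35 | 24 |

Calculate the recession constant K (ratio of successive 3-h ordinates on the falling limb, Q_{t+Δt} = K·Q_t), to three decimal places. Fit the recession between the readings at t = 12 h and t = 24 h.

K ≈ 0.629

Using the recession-limb readings at t = 12 h and t = 24 h: Q falls from 153 to 24 m³/s over 4 intervals.
K = (Q₂/Q₁)^(1/4) = (24/153)^(1/4) = 0.629.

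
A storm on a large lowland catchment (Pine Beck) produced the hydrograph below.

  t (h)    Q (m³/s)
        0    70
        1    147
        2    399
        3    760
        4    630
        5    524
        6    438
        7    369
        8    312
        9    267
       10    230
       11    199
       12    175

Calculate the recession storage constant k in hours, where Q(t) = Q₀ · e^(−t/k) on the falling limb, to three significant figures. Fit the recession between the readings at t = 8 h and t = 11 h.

k ≈ 6.67 h

On the falling limb, Q drops from 312 to 199 m³/s between t = 8 h and t = 11 h (Δt = 3 h).
k = −Δt / ln(Q₂/Q₁) = −3 / ln(199/312) = 6.67 h.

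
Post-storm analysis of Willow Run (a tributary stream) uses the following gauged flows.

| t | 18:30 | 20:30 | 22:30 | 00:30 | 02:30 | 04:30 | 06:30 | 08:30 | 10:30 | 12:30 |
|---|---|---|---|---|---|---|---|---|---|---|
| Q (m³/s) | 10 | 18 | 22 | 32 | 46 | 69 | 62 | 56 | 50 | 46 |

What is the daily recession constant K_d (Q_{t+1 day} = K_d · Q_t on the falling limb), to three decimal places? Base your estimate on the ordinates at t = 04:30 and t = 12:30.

Between t = 04:30 and t = 12:30 the flow falls from 69 to 46 m³/s over 4×2 h = 8 h.
Per-interval ratio K = (46/69)^(1/4) = 0.9036; K_d = K^(24/2) = 0.296.

K_d ≈ 0.296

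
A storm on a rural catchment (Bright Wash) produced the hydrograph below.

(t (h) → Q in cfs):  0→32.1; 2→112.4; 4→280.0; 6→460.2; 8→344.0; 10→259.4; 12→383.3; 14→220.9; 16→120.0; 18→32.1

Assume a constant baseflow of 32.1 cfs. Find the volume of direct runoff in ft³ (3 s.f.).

Direct-runoff ordinates (Q − Q_b): 0.0, 80.3, 247.9, 428.1, 311.9, 227.3, 351.2, 188.8, 87.9, 0.0 cfs.
ΣQ_DR = 1923 cfs.
With Δt = 2 h = 7200 s, V = ΣQ_DR · Δt = 1923 × 7200 = 1.38 × 10^7 ft³.

V ≈ 1.38 × 10^7 ft³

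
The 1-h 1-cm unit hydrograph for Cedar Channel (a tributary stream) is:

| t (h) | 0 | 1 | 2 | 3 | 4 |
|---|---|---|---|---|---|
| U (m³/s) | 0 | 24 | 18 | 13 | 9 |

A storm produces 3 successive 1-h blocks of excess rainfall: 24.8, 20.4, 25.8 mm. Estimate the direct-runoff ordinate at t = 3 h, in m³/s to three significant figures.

Q ≈ 131 m³/s

By discrete convolution, Q_j = Σ (P_i / 10 mm) · U_{j−i}.
At t = 3 h (j=3): Q = (24.8/10)·13 + (20.4/10)·18 + (25.8/10)·24 = 131 m³/s.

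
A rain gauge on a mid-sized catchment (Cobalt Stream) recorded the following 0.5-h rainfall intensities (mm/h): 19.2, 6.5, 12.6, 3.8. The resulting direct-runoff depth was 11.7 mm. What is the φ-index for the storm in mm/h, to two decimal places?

Only the 3 blocks with intensity above φ contribute runoff: 19.2, 6.5, 12.6 mm/h.
Σ(I−φ)·Δt = d  ⇒  (19.2+6.5+12.6 − 3φ)·0.5 = 11.7
φ = (38.30 − 11.7/0.5) / 3 = 4.97 mm/h.

φ ≈ 4.97 mm/h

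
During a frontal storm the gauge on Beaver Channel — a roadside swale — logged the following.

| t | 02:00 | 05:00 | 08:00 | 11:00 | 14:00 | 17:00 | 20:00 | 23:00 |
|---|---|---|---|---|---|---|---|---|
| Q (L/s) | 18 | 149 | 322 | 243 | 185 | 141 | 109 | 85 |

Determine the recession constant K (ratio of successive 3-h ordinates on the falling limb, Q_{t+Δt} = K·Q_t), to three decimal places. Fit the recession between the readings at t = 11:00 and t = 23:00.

K ≈ 0.769

Using the recession-limb readings at t = 11:00 and t = 23:00: Q falls from 243 to 85 L/s over 4 intervals.
K = (Q₂/Q₁)^(1/4) = (85/243)^(1/4) = 0.769.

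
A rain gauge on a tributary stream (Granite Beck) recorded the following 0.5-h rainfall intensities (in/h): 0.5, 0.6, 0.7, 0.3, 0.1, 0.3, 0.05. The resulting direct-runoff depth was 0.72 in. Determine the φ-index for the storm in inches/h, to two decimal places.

φ ≈ 0.19 in/h

Only the 5 blocks with intensity above φ contribute runoff: 0.5, 0.6, 0.7, 0.3, 0.3 in/h.
Σ(I−φ)·Δt = d  ⇒  (0.5+0.6+0.7+0.3+0.3 − 5φ)·0.5 = 0.72
φ = (2.400 − 0.72/0.5) / 5 = 0.19 in/h.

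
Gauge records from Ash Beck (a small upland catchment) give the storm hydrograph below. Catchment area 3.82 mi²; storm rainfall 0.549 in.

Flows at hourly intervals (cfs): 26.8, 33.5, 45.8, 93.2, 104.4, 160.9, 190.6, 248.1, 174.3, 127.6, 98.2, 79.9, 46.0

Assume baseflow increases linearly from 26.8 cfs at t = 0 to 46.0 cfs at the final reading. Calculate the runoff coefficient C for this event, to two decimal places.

ΣQ_DR = 956.1 cfs; V = ΣQ_DR·Δt = 3.442 × 10^6 ft³.
Runoff depth d = V / A = 0.3878 in.
C = d / P = 0.3878 / 0.549 = 0.71.

C ≈ 0.71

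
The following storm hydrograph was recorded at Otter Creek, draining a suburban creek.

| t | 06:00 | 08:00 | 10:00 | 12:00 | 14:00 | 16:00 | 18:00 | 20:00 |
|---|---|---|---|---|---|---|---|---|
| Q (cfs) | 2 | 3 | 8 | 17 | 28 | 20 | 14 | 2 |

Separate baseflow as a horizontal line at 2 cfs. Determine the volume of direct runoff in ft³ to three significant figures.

V ≈ 5.62 × 10^5 ft³

Direct-runoff ordinates (Q − Q_b): 0.0, 1.0, 6.0, 15.0, 26.0, 18.0, 12.0, 0.0 cfs.
ΣQ_DR = 78.00 cfs.
With Δt = 2 h = 7200 s, V = ΣQ_DR · Δt = 78.00 × 7200 = 5.62 × 10^5 ft³.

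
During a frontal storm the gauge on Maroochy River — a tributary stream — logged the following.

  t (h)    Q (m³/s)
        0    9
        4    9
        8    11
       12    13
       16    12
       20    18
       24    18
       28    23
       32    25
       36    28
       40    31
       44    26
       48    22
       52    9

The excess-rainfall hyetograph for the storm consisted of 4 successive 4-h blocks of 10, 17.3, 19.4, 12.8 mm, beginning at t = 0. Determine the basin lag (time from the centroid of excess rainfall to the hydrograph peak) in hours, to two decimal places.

Centroid of excess rainfall: t_c = Σ P_i·t̄_i / ΣP_i = 8.3529 h (block centres at 2, 6, 10, 14 h).
Hydrograph peak occurs at t = 40 h, so basin lag t_L = 40 − 8.3529 = 31.65 h.

t_L ≈ 31.65 h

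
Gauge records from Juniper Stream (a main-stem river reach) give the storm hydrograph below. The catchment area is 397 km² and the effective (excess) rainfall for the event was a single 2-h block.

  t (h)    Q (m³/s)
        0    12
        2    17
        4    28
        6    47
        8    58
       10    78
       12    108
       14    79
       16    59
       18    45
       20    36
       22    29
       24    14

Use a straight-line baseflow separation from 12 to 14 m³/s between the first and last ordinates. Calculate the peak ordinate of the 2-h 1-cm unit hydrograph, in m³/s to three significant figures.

U_p ≈ 119 m³/s

Direct runoff: 0.00, 4.83, 15.67, 34.50, 45.33, 65.17, 95.00, 65.83, 45.67, 31.50, 22.33, 15.17, 0.00 m³/s; ΣQ_DR = 441.0 m³/s, peak = 95.00 m³/s.
Runoff depth d = ΣQ_DR·Δt / A = 441.0 × 7200 / (397 km²) = 7.998 mm.
The 1-cm UH is the DRH scaled by (10 mm)/d, so U_p = 95.00 × 10/7.998 = 119 m³/s.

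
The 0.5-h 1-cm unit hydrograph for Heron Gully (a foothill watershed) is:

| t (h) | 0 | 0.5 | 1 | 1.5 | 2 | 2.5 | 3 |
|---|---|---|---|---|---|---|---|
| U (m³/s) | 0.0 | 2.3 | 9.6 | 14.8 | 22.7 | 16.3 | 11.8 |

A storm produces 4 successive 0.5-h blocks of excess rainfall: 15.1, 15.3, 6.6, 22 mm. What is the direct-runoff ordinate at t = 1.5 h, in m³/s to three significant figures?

Q ≈ 38.6 m³/s

By discrete convolution, Q_j = Σ (P_i / 10 mm) · U_{j−i}.
At t = 1.5 h (j=3): Q = (15.1/10)·14.8 + (15.3/10)·9.6 + (6.6/10)·2.3 + (22/10)·0.0 = 38.6 m³/s.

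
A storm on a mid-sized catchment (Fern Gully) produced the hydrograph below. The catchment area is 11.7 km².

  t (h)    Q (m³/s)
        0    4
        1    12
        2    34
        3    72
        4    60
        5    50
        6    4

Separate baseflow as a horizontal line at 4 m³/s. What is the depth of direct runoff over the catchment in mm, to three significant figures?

d ≈ 64.0 mm

Direct runoff: 0.0, 8.0, 30.0, 68.0, 56.0, 46.0, 0.0 m³/s; ΣQ_DR = 208.0 m³/s.
V = ΣQ_DR · Δt = 208.0 × 3600 s = 7.488 × 10^5 m³.
Over A = 11.7 km², depth = V / A = 64.0 mm.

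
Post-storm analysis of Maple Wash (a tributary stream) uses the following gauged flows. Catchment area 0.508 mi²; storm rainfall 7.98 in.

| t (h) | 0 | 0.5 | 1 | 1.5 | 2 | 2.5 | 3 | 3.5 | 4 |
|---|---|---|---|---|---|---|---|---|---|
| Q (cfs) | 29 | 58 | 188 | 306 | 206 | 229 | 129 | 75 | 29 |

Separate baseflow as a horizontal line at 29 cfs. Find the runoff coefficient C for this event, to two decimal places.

ΣQ_DR = 988.0 cfs; V = ΣQ_DR·Δt = 1.778 × 10^6 ft³.
Runoff depth d = V / A = 1.507 in.
C = d / P = 1.507 / 7.98 = 0.19.

C ≈ 0.19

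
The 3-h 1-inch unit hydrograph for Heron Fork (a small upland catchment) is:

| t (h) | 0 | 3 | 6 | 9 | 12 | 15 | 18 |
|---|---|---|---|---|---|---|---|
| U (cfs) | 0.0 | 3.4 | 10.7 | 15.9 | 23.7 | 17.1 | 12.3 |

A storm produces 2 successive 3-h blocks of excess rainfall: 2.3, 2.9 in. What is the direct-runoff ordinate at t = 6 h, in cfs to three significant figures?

Q ≈ 34.5 cfs

By discrete convolution, Q_j = Σ (P_i / 1 in) · U_{j−i}.
At t = 6 h (j=2): Q = (2.3/1)·10.7 + (2.9/1)·3.4 = 34.5 cfs.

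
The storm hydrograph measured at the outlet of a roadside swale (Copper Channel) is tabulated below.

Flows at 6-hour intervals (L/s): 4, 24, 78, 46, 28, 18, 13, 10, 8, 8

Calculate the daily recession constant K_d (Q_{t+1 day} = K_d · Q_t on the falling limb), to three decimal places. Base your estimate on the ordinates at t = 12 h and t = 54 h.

Between t = 12 h and t = 54 h the flow falls from 78 to 8 L/s over 7×6 h = 42 h.
Per-interval ratio K = (8/78)^(1/7) = 0.7223; K_d = K^(24/6) = 0.272.

K_d ≈ 0.272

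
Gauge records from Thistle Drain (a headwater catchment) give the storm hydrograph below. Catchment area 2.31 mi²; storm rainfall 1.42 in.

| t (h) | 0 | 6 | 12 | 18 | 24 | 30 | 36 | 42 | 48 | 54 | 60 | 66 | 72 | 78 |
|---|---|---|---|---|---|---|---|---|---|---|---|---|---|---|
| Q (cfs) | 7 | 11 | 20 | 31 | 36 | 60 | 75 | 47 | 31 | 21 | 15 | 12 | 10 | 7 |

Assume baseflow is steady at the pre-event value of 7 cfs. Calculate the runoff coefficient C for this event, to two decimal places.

C ≈ 0.81

ΣQ_DR = 285.0 cfs; V = ΣQ_DR·Δt = 6.156 × 10^6 ft³.
Runoff depth d = V / A = 1.147 in.
C = d / P = 1.147 / 1.42 = 0.81.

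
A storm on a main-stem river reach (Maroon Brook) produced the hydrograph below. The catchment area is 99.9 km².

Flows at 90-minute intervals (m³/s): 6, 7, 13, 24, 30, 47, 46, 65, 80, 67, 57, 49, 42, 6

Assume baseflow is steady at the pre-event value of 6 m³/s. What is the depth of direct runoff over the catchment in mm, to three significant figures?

Direct runoff: 0.0, 1.0, 7.0, 18.0, 24.0, 41.0, 40.0, 59.0, 74.0, 61.0, 51.0, 43.0, 36.0, 0.0 m³/s; ΣQ_DR = 455.0 m³/s.
V = ΣQ_DR · Δt = 455.0 × 5400 s = 2.457 × 10^6 m³.
Over A = 99.9 km², depth = V / A = 24.6 mm.

d ≈ 24.6 mm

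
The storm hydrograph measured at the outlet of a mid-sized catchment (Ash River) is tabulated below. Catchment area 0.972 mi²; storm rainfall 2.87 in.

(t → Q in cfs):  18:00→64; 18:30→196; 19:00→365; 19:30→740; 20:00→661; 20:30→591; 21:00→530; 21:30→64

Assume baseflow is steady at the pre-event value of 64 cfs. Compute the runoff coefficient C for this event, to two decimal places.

C ≈ 0.75

ΣQ_DR = 2699 cfs; V = ΣQ_DR·Δt = 4.858 × 10^6 ft³.
Runoff depth d = V / A = 2.151 in.
C = d / P = 2.151 / 2.87 = 0.75.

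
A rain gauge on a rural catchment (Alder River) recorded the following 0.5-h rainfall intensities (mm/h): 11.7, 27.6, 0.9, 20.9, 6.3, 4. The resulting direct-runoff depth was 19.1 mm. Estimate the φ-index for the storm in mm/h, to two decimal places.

φ ≈ 7.33 mm/h

Only the 3 blocks with intensity above φ contribute runoff: 11.7, 27.6, 20.9 mm/h.
Σ(I−φ)·Δt = d  ⇒  (11.7+27.6+20.9 − 3φ)·0.5 = 19.1
φ = (60.20 − 19.1/0.5) / 3 = 7.33 mm/h.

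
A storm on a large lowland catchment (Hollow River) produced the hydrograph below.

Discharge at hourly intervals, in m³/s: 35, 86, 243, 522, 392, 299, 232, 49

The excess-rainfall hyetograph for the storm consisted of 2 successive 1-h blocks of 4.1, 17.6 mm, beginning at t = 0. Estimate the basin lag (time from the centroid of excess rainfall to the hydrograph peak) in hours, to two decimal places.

Centroid of excess rainfall: t_c = Σ P_i·t̄_i / ΣP_i = 1.3111 h (block centres at 0.5, 1.5 h).
Hydrograph peak occurs at t = 3 h, so basin lag t_L = 3 − 1.3111 = 1.69 h.

t_L ≈ 1.69 h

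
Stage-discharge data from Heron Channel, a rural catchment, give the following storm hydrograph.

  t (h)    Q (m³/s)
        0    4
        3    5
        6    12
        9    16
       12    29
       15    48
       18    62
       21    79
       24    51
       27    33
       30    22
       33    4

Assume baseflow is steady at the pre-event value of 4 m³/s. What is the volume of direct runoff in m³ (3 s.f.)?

Direct-runoff ordinates (Q − Q_b): 0.0, 1.0, 8.0, 12.0, 25.0, 44.0, 58.0, 75.0, 47.0, 29.0, 18.0, 0.0 m³/s.
ΣQ_DR = 317.0 m³/s.
With Δt = 3 h = 10800 s, V = ΣQ_DR · Δt = 317.0 × 10800 = 3.42 × 10^6 m³.

V ≈ 3.42 × 10^6 m³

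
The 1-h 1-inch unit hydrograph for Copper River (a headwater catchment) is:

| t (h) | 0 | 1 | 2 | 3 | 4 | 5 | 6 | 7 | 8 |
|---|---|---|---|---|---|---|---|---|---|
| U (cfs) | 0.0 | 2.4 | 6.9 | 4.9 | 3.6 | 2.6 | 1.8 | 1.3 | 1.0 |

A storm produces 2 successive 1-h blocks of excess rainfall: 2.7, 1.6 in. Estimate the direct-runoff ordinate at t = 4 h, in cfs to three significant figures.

Q ≈ 17.6 cfs

By discrete convolution, Q_j = Σ (P_i / 1 in) · U_{j−i}.
At t = 4 h (j=4): Q = (2.7/1)·3.6 + (1.6/1)·4.9 = 17.6 cfs.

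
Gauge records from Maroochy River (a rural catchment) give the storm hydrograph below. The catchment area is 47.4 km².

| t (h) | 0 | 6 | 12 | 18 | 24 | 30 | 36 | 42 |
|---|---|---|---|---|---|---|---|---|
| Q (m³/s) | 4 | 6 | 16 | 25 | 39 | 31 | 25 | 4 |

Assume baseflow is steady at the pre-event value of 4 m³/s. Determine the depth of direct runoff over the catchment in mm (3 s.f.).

d ≈ 53.8 mm

Direct runoff: 0.0, 2.0, 12.0, 21.0, 35.0, 27.0, 21.0, 0.0 m³/s; ΣQ_DR = 118.0 m³/s.
V = ΣQ_DR · Δt = 118.0 × 21600 s = 2.549 × 10^6 m³.
Over A = 47.4 km², depth = V / A = 53.8 mm.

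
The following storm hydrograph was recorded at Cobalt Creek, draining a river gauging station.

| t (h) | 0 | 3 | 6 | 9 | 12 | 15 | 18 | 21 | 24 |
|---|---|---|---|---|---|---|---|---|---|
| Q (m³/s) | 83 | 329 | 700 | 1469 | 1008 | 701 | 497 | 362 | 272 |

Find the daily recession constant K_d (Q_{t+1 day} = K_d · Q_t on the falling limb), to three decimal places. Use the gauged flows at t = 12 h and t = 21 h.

K_d ≈ 0.065

Between t = 12 h and t = 21 h the flow falls from 1008 to 362 m³/s over 3×3 h = 9 h.
Per-interval ratio K = (362/1008)^(1/3) = 0.7108; K_d = K^(24/3) = 0.065.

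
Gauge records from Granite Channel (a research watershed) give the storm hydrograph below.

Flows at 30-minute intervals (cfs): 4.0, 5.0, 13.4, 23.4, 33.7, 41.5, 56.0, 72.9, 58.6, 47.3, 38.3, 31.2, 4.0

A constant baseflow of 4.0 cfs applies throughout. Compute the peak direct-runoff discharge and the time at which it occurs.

Q_p = 68.9 cfs at t = 3.5 h

Subtracting baseflow gives direct-runoff ordinates: 0.0, 1.0, 9.4, 19.4, 29.7, 37.5, 52.0, 68.9, 54.6, 43.3, 34.3, 27.2, 0.0 cfs.
The maximum is 68.9 cfs, occurring at the reading for t = 3.5 h.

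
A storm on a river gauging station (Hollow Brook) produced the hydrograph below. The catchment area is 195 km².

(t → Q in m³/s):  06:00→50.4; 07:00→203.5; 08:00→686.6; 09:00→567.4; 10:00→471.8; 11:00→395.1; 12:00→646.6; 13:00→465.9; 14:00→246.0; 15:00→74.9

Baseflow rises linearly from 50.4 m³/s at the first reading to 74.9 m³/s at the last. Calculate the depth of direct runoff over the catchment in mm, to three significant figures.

d ≈ 58.7 mm

Direct runoff: 0.00, 150.38, 630.76, 508.83, 410.51, 331.09, 579.87, 396.44, 173.82, 0.00 m³/s; ΣQ_DR = 3182 m³/s.
V = ΣQ_DR · Δt = 3182 × 3600 s = 1.145 × 10^7 m³.
Over A = 195 km², depth = V / A = 58.7 mm.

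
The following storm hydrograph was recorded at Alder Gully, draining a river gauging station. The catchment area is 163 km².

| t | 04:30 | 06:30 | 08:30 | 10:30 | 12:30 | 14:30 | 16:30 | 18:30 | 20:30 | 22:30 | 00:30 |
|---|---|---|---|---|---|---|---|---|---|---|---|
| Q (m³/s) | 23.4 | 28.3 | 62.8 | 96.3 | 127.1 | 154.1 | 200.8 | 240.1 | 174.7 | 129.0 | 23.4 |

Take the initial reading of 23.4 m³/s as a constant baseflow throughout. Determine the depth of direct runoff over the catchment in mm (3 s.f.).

d ≈ 44.3 mm

Direct runoff: 0.0, 4.9, 39.4, 72.9, 103.7, 130.7, 177.4, 216.7, 151.3, 105.6, 0.0 m³/s; ΣQ_DR = 1003 m³/s.
V = ΣQ_DR · Δt = 1003 × 7200 s = 7.219 × 10^6 m³.
Over A = 163 km², depth = V / A = 44.3 mm.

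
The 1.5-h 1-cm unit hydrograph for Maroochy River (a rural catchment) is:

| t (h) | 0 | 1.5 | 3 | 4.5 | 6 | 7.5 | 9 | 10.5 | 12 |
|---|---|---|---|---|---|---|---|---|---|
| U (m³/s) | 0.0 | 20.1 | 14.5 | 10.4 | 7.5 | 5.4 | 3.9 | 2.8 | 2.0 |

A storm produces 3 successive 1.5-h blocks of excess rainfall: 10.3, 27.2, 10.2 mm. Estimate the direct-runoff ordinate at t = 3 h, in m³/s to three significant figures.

By discrete convolution, Q_j = Σ (P_i / 10 mm) · U_{j−i}.
At t = 3 h (j=2): Q = (10.3/10)·14.5 + (27.2/10)·20.1 + (10.2/10)·0.0 = 69.6 m³/s.

Q ≈ 69.6 m³/s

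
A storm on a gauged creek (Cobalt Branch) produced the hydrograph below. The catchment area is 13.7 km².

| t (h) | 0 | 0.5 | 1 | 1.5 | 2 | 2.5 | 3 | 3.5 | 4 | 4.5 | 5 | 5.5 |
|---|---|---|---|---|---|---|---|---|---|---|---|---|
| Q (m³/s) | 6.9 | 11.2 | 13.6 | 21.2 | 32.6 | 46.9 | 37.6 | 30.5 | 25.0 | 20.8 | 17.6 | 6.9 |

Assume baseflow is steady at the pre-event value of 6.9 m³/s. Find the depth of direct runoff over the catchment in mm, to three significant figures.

Direct runoff: 0.0, 4.3, 6.7, 14.3, 25.7, 40.0, 30.7, 23.6, 18.1, 13.9, 10.7, 0.0 m³/s; ΣQ_DR = 188.0 m³/s.
V = ΣQ_DR · Δt = 188.0 × 1800 s = 3.384 × 10^5 m³.
Over A = 13.7 km², depth = V / A = 24.7 mm.

d ≈ 24.7 mm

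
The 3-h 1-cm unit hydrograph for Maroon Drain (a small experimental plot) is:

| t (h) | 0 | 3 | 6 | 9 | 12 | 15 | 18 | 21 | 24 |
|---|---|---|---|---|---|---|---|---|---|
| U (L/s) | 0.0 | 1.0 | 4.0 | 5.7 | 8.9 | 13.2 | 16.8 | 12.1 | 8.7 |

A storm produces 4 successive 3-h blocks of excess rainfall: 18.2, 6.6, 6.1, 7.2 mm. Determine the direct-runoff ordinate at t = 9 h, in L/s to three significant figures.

Q ≈ 13.6 L/s

By discrete convolution, Q_j = Σ (P_i / 10 mm) · U_{j−i}.
At t = 9 h (j=3): Q = (18.2/10)·5.7 + (6.6/10)·4.0 + (6.1/10)·1.0 + (7.2/10)·0.0 = 13.6 L/s.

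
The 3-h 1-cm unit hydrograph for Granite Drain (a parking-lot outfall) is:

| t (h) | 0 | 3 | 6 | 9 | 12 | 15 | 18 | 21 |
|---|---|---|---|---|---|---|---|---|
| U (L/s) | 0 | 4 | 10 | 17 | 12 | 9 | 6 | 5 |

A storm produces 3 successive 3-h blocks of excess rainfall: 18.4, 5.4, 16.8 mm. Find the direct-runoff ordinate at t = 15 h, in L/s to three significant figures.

Q ≈ 51.6 L/s

By discrete convolution, Q_j = Σ (P_i / 10 mm) · U_{j−i}.
At t = 15 h (j=5): Q = (18.4/10)·9 + (5.4/10)·12 + (16.8/10)·17 = 51.6 L/s.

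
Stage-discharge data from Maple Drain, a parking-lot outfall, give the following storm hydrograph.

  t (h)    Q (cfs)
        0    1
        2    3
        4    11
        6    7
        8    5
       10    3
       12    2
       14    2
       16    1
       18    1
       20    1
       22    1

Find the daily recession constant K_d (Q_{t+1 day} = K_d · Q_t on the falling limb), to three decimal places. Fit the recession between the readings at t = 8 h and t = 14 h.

Between t = 8 h and t = 14 h the flow falls from 5 to 2 cfs over 3×2 h = 6 h.
Per-interval ratio K = (2/5)^(1/3) = 0.7368; K_d = K^(24/2) = 0.026.

K_d ≈ 0.026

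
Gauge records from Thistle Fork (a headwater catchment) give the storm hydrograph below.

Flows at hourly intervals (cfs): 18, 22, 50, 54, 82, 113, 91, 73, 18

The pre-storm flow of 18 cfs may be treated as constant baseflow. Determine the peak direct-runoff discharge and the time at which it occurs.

Q_p = 95.0 cfs at t = 5 h

Subtracting baseflow gives direct-runoff ordinates: 0.0, 4.0, 32.0, 36.0, 64.0, 95.0, 73.0, 55.0, 0.0 cfs.
The maximum is 95.0 cfs, occurring at the reading for t = 5 h.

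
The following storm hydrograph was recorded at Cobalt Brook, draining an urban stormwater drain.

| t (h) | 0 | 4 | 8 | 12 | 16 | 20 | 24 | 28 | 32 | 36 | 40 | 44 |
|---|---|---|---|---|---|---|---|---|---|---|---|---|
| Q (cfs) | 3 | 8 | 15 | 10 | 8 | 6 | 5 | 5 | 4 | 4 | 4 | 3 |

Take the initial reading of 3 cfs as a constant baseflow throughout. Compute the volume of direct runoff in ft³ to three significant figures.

V ≈ 5.62 × 10^5 ft³

Direct-runoff ordinates (Q − Q_b): 0.0, 5.0, 12.0, 7.0, 5.0, 3.0, 2.0, 2.0, 1.0, 1.0, 1.0, 0.0 cfs.
ΣQ_DR = 39.00 cfs.
With Δt = 4 h = 14400 s, V = ΣQ_DR · Δt = 39.00 × 14400 = 5.62 × 10^5 ft³.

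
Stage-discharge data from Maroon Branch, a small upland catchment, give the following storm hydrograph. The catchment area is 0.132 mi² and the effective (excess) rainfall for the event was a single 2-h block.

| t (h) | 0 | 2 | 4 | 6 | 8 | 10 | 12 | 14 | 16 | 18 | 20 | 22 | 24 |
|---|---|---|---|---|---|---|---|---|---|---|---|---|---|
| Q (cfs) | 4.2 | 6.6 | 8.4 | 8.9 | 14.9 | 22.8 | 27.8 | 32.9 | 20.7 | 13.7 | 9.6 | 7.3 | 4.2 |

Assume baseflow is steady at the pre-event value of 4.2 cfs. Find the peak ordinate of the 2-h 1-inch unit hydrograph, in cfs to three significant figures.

U_p ≈ 9.59 cfs

Direct runoff: 0.0, 2.4, 4.2, 4.7, 10.7, 18.6, 23.6, 28.7, 16.5, 9.5, 5.4, 3.1, 0.0 cfs; ΣQ_DR = 127.4 cfs, peak = 28.7 cfs.
Runoff depth d = ΣQ_DR·Δt / A = 127.4 × 7200 / (0.132 mi²) = 2.991 in.
The 1-inch UH is the DRH scaled by (1 in)/d, so U_p = 28.7 × 1/2.991 = 9.59 cfs.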